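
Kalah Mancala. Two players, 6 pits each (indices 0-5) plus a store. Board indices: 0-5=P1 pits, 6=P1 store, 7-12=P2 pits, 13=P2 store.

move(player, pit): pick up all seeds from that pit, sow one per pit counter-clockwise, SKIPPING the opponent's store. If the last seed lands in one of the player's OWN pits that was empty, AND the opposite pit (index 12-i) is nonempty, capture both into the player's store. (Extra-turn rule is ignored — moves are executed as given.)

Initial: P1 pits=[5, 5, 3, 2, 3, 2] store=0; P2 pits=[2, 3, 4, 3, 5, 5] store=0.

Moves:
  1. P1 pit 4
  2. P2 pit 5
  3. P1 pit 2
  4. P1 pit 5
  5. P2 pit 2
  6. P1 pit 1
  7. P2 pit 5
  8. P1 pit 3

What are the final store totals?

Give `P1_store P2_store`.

Move 1: P1 pit4 -> P1=[5,5,3,2,0,3](1) P2=[3,3,4,3,5,5](0)
Move 2: P2 pit5 -> P1=[6,6,4,3,0,3](1) P2=[3,3,4,3,5,0](1)
Move 3: P1 pit2 -> P1=[6,6,0,4,1,4](2) P2=[3,3,4,3,5,0](1)
Move 4: P1 pit5 -> P1=[6,6,0,4,1,0](3) P2=[4,4,5,3,5,0](1)
Move 5: P2 pit2 -> P1=[7,6,0,4,1,0](3) P2=[4,4,0,4,6,1](2)
Move 6: P1 pit1 -> P1=[7,0,1,5,2,1](4) P2=[5,4,0,4,6,1](2)
Move 7: P2 pit5 -> P1=[7,0,1,5,2,1](4) P2=[5,4,0,4,6,0](3)
Move 8: P1 pit3 -> P1=[7,0,1,0,3,2](5) P2=[6,5,0,4,6,0](3)

Answer: 5 3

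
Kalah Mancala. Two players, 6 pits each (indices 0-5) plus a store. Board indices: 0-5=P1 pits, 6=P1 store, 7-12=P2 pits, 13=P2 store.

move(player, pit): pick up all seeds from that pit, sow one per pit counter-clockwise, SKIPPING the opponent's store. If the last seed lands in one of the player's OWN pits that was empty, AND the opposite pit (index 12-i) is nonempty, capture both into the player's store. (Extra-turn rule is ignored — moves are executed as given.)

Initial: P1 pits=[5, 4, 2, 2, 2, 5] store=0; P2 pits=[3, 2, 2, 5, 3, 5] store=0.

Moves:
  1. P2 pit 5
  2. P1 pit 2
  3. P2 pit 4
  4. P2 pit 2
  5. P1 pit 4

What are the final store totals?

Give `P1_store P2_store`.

Answer: 1 8

Derivation:
Move 1: P2 pit5 -> P1=[6,5,3,3,2,5](0) P2=[3,2,2,5,3,0](1)
Move 2: P1 pit2 -> P1=[6,5,0,4,3,6](0) P2=[3,2,2,5,3,0](1)
Move 3: P2 pit4 -> P1=[7,5,0,4,3,6](0) P2=[3,2,2,5,0,1](2)
Move 4: P2 pit2 -> P1=[7,0,0,4,3,6](0) P2=[3,2,0,6,0,1](8)
Move 5: P1 pit4 -> P1=[7,0,0,4,0,7](1) P2=[4,2,0,6,0,1](8)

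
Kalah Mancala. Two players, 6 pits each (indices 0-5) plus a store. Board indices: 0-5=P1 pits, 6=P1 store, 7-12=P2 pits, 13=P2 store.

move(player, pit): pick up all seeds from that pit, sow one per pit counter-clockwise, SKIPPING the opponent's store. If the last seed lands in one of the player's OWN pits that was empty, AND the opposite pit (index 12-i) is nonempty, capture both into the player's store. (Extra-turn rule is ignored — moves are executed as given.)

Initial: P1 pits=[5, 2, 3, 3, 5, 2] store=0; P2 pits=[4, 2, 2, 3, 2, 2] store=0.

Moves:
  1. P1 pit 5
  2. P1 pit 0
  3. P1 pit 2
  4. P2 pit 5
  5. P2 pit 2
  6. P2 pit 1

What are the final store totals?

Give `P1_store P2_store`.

Answer: 8 1

Derivation:
Move 1: P1 pit5 -> P1=[5,2,3,3,5,0](1) P2=[5,2,2,3,2,2](0)
Move 2: P1 pit0 -> P1=[0,3,4,4,6,0](7) P2=[0,2,2,3,2,2](0)
Move 3: P1 pit2 -> P1=[0,3,0,5,7,1](8) P2=[0,2,2,3,2,2](0)
Move 4: P2 pit5 -> P1=[1,3,0,5,7,1](8) P2=[0,2,2,3,2,0](1)
Move 5: P2 pit2 -> P1=[1,3,0,5,7,1](8) P2=[0,2,0,4,3,0](1)
Move 6: P2 pit1 -> P1=[1,3,0,5,7,1](8) P2=[0,0,1,5,3,0](1)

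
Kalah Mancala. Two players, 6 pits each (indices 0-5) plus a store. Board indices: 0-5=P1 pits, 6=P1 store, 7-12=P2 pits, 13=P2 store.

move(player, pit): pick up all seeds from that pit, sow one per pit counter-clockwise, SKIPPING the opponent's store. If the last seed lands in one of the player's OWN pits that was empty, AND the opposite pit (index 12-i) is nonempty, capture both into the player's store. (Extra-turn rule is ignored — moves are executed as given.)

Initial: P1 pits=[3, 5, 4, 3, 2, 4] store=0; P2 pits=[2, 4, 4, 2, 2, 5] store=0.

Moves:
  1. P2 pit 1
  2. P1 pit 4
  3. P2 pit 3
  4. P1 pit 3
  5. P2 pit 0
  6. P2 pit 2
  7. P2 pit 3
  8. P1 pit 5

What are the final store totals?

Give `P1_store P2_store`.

Move 1: P2 pit1 -> P1=[3,5,4,3,2,4](0) P2=[2,0,5,3,3,6](0)
Move 2: P1 pit4 -> P1=[3,5,4,3,0,5](1) P2=[2,0,5,3,3,6](0)
Move 3: P2 pit3 -> P1=[3,5,4,3,0,5](1) P2=[2,0,5,0,4,7](1)
Move 4: P1 pit3 -> P1=[3,5,4,0,1,6](2) P2=[2,0,5,0,4,7](1)
Move 5: P2 pit0 -> P1=[3,5,4,0,1,6](2) P2=[0,1,6,0,4,7](1)
Move 6: P2 pit2 -> P1=[4,6,4,0,1,6](2) P2=[0,1,0,1,5,8](2)
Move 7: P2 pit3 -> P1=[4,6,4,0,1,6](2) P2=[0,1,0,0,6,8](2)
Move 8: P1 pit5 -> P1=[4,6,4,0,1,0](3) P2=[1,2,1,1,7,8](2)

Answer: 3 2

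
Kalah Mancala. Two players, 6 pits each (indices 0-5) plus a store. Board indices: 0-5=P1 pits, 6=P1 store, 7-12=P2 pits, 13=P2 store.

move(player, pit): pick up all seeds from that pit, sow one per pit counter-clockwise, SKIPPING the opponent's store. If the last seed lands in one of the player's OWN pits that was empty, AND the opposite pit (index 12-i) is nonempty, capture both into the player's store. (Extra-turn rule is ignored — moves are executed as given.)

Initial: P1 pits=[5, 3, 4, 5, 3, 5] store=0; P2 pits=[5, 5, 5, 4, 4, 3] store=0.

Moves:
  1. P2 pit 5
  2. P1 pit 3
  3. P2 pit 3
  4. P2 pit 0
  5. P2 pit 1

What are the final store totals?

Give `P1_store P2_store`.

Move 1: P2 pit5 -> P1=[6,4,4,5,3,5](0) P2=[5,5,5,4,4,0](1)
Move 2: P1 pit3 -> P1=[6,4,4,0,4,6](1) P2=[6,6,5,4,4,0](1)
Move 3: P2 pit3 -> P1=[7,4,4,0,4,6](1) P2=[6,6,5,0,5,1](2)
Move 4: P2 pit0 -> P1=[7,4,4,0,4,6](1) P2=[0,7,6,1,6,2](3)
Move 5: P2 pit1 -> P1=[8,5,4,0,4,6](1) P2=[0,0,7,2,7,3](4)

Answer: 1 4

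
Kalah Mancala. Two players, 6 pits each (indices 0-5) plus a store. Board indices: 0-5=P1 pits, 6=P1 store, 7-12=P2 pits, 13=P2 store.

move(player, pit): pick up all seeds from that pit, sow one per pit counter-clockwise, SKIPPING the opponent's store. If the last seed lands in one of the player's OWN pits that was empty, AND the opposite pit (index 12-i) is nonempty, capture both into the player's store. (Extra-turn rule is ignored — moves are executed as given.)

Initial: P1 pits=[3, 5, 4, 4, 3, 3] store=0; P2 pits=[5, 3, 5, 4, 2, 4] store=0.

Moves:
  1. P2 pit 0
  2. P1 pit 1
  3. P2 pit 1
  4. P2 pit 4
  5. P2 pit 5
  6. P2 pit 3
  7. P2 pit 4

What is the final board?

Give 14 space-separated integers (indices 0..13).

Move 1: P2 pit0 -> P1=[3,5,4,4,3,3](0) P2=[0,4,6,5,3,5](0)
Move 2: P1 pit1 -> P1=[3,0,5,5,4,4](1) P2=[0,4,6,5,3,5](0)
Move 3: P2 pit1 -> P1=[3,0,5,5,4,4](1) P2=[0,0,7,6,4,6](0)
Move 4: P2 pit4 -> P1=[4,1,5,5,4,4](1) P2=[0,0,7,6,0,7](1)
Move 5: P2 pit5 -> P1=[5,2,6,6,5,5](1) P2=[0,0,7,6,0,0](2)
Move 6: P2 pit3 -> P1=[6,3,7,6,5,5](1) P2=[0,0,7,0,1,1](3)
Move 7: P2 pit4 -> P1=[6,3,7,6,5,5](1) P2=[0,0,7,0,0,2](3)

Answer: 6 3 7 6 5 5 1 0 0 7 0 0 2 3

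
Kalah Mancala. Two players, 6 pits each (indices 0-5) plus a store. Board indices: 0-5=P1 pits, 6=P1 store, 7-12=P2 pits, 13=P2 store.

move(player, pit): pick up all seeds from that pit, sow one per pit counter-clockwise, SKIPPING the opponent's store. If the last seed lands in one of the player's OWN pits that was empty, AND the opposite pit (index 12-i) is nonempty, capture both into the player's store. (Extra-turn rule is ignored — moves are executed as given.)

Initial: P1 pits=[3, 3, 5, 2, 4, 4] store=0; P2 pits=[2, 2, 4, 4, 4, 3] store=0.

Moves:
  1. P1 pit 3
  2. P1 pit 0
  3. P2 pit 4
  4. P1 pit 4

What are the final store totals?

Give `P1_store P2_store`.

Answer: 6 1

Derivation:
Move 1: P1 pit3 -> P1=[3,3,5,0,5,5](0) P2=[2,2,4,4,4,3](0)
Move 2: P1 pit0 -> P1=[0,4,6,0,5,5](5) P2=[2,2,0,4,4,3](0)
Move 3: P2 pit4 -> P1=[1,5,6,0,5,5](5) P2=[2,2,0,4,0,4](1)
Move 4: P1 pit4 -> P1=[1,5,6,0,0,6](6) P2=[3,3,1,4,0,4](1)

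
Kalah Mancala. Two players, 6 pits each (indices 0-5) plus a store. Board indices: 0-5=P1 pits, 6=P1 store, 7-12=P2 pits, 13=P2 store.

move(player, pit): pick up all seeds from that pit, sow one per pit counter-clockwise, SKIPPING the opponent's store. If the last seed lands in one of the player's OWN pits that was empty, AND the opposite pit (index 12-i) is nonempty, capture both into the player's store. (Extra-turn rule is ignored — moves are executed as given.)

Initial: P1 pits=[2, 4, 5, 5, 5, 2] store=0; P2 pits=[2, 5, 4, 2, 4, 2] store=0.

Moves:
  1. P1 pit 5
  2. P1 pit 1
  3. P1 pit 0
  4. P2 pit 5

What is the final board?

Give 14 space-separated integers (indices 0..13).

Move 1: P1 pit5 -> P1=[2,4,5,5,5,0](1) P2=[3,5,4,2,4,2](0)
Move 2: P1 pit1 -> P1=[2,0,6,6,6,0](5) P2=[0,5,4,2,4,2](0)
Move 3: P1 pit0 -> P1=[0,1,7,6,6,0](5) P2=[0,5,4,2,4,2](0)
Move 4: P2 pit5 -> P1=[1,1,7,6,6,0](5) P2=[0,5,4,2,4,0](1)

Answer: 1 1 7 6 6 0 5 0 5 4 2 4 0 1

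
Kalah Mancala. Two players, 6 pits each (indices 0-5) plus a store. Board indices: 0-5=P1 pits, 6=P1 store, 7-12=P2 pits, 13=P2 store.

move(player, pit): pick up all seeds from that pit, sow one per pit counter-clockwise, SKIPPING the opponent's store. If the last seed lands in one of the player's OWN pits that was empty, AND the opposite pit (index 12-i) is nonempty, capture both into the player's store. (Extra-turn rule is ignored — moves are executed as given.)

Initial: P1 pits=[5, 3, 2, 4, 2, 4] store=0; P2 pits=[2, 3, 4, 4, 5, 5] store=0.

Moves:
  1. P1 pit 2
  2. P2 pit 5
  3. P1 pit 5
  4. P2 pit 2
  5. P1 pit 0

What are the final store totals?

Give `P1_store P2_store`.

Answer: 2 2

Derivation:
Move 1: P1 pit2 -> P1=[5,3,0,5,3,4](0) P2=[2,3,4,4,5,5](0)
Move 2: P2 pit5 -> P1=[6,4,1,6,3,4](0) P2=[2,3,4,4,5,0](1)
Move 3: P1 pit5 -> P1=[6,4,1,6,3,0](1) P2=[3,4,5,4,5,0](1)
Move 4: P2 pit2 -> P1=[7,4,1,6,3,0](1) P2=[3,4,0,5,6,1](2)
Move 5: P1 pit0 -> P1=[0,5,2,7,4,1](2) P2=[4,4,0,5,6,1](2)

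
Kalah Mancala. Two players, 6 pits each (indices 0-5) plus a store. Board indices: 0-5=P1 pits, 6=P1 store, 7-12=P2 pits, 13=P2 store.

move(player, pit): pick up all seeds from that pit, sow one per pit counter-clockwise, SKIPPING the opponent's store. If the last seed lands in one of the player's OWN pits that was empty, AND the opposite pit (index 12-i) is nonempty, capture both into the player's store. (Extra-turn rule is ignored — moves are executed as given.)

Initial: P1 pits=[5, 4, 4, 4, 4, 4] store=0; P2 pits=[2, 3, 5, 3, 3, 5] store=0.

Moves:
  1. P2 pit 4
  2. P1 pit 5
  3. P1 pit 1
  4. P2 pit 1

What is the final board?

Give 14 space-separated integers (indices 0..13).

Move 1: P2 pit4 -> P1=[6,4,4,4,4,4](0) P2=[2,3,5,3,0,6](1)
Move 2: P1 pit5 -> P1=[6,4,4,4,4,0](1) P2=[3,4,6,3,0,6](1)
Move 3: P1 pit1 -> P1=[6,0,5,5,5,0](5) P2=[0,4,6,3,0,6](1)
Move 4: P2 pit1 -> P1=[6,0,5,5,5,0](5) P2=[0,0,7,4,1,7](1)

Answer: 6 0 5 5 5 0 5 0 0 7 4 1 7 1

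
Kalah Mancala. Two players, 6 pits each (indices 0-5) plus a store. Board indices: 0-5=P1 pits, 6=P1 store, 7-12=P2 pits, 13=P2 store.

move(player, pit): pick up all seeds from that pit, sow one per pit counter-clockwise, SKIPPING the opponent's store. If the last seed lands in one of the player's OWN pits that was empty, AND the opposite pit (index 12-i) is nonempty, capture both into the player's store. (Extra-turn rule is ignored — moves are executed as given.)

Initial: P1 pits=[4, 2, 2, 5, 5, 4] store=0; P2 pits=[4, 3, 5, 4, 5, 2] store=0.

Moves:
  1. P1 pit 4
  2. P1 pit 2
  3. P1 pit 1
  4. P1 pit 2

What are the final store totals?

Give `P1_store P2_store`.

Move 1: P1 pit4 -> P1=[4,2,2,5,0,5](1) P2=[5,4,6,4,5,2](0)
Move 2: P1 pit2 -> P1=[4,2,0,6,0,5](6) P2=[5,0,6,4,5,2](0)
Move 3: P1 pit1 -> P1=[4,0,1,7,0,5](6) P2=[5,0,6,4,5,2](0)
Move 4: P1 pit2 -> P1=[4,0,0,8,0,5](6) P2=[5,0,6,4,5,2](0)

Answer: 6 0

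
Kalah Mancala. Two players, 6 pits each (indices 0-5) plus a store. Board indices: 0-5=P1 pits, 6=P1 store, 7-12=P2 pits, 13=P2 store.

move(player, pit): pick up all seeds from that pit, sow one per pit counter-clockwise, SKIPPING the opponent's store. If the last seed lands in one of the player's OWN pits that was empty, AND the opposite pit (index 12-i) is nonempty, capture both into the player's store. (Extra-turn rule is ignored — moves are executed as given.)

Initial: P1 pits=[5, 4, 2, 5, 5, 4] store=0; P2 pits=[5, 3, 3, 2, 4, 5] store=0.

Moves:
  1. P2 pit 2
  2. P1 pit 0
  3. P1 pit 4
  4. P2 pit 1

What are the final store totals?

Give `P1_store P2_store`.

Move 1: P2 pit2 -> P1=[5,4,2,5,5,4](0) P2=[5,3,0,3,5,6](0)
Move 2: P1 pit0 -> P1=[0,5,3,6,6,5](0) P2=[5,3,0,3,5,6](0)
Move 3: P1 pit4 -> P1=[0,5,3,6,0,6](1) P2=[6,4,1,4,5,6](0)
Move 4: P2 pit1 -> P1=[0,5,3,6,0,6](1) P2=[6,0,2,5,6,7](0)

Answer: 1 0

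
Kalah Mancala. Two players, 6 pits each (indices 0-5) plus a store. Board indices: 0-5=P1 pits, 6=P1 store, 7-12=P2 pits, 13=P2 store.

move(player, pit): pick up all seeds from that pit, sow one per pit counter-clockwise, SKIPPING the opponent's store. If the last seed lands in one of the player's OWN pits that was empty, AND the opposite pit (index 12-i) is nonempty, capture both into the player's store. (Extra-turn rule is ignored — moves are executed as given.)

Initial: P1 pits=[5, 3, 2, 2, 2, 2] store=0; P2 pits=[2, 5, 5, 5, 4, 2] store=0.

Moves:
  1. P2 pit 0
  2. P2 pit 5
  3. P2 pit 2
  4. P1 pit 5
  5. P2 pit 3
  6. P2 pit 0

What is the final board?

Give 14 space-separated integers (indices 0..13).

Move 1: P2 pit0 -> P1=[5,3,2,2,2,2](0) P2=[0,6,6,5,4,2](0)
Move 2: P2 pit5 -> P1=[6,3,2,2,2,2](0) P2=[0,6,6,5,4,0](1)
Move 3: P2 pit2 -> P1=[7,4,2,2,2,2](0) P2=[0,6,0,6,5,1](2)
Move 4: P1 pit5 -> P1=[7,4,2,2,2,0](1) P2=[1,6,0,6,5,1](2)
Move 5: P2 pit3 -> P1=[8,5,3,2,2,0](1) P2=[1,6,0,0,6,2](3)
Move 6: P2 pit0 -> P1=[8,5,3,2,2,0](1) P2=[0,7,0,0,6,2](3)

Answer: 8 5 3 2 2 0 1 0 7 0 0 6 2 3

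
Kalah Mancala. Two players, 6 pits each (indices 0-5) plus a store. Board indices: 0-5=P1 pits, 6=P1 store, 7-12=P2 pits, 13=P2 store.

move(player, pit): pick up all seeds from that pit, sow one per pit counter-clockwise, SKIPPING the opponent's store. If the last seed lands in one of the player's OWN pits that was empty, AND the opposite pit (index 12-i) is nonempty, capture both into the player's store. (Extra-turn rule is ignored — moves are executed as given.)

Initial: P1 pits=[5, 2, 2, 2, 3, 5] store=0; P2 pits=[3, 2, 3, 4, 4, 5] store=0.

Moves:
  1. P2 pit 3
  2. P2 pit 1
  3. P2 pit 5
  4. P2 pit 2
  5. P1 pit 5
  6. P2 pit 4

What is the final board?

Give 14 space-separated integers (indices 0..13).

Move 1: P2 pit3 -> P1=[6,2,2,2,3,5](0) P2=[3,2,3,0,5,6](1)
Move 2: P2 pit1 -> P1=[6,2,0,2,3,5](0) P2=[3,0,4,0,5,6](4)
Move 3: P2 pit5 -> P1=[7,3,1,3,4,5](0) P2=[3,0,4,0,5,0](5)
Move 4: P2 pit2 -> P1=[7,3,1,3,4,5](0) P2=[3,0,0,1,6,1](6)
Move 5: P1 pit5 -> P1=[7,3,1,3,4,0](1) P2=[4,1,1,2,6,1](6)
Move 6: P2 pit4 -> P1=[8,4,2,4,4,0](1) P2=[4,1,1,2,0,2](7)

Answer: 8 4 2 4 4 0 1 4 1 1 2 0 2 7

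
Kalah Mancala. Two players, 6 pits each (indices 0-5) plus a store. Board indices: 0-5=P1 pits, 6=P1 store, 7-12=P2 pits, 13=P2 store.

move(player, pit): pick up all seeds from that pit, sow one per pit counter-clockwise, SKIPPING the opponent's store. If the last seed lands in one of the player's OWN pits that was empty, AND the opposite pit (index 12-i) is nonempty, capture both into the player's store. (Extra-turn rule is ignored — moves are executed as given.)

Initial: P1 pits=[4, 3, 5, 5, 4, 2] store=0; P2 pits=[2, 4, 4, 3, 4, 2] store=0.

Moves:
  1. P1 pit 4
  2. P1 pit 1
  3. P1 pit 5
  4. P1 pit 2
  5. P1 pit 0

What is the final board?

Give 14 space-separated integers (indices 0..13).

Answer: 0 1 1 8 2 1 9 5 2 4 3 4 2 0

Derivation:
Move 1: P1 pit4 -> P1=[4,3,5,5,0,3](1) P2=[3,5,4,3,4,2](0)
Move 2: P1 pit1 -> P1=[4,0,6,6,0,3](7) P2=[3,0,4,3,4,2](0)
Move 3: P1 pit5 -> P1=[4,0,6,6,0,0](8) P2=[4,1,4,3,4,2](0)
Move 4: P1 pit2 -> P1=[4,0,0,7,1,1](9) P2=[5,2,4,3,4,2](0)
Move 5: P1 pit0 -> P1=[0,1,1,8,2,1](9) P2=[5,2,4,3,4,2](0)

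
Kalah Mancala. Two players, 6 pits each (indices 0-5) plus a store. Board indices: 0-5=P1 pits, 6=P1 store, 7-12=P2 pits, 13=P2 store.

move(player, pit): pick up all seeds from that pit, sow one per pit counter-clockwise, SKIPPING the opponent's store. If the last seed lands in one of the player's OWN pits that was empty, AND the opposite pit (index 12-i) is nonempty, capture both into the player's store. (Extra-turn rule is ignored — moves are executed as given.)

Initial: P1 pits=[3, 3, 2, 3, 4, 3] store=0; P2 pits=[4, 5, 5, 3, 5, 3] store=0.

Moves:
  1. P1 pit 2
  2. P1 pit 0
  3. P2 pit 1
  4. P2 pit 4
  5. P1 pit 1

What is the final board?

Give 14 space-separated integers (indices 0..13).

Answer: 1 0 3 7 6 4 1 4 0 6 4 0 5 2

Derivation:
Move 1: P1 pit2 -> P1=[3,3,0,4,5,3](0) P2=[4,5,5,3,5,3](0)
Move 2: P1 pit0 -> P1=[0,4,1,5,5,3](0) P2=[4,5,5,3,5,3](0)
Move 3: P2 pit1 -> P1=[0,4,1,5,5,3](0) P2=[4,0,6,4,6,4](1)
Move 4: P2 pit4 -> P1=[1,5,2,6,5,3](0) P2=[4,0,6,4,0,5](2)
Move 5: P1 pit1 -> P1=[1,0,3,7,6,4](1) P2=[4,0,6,4,0,5](2)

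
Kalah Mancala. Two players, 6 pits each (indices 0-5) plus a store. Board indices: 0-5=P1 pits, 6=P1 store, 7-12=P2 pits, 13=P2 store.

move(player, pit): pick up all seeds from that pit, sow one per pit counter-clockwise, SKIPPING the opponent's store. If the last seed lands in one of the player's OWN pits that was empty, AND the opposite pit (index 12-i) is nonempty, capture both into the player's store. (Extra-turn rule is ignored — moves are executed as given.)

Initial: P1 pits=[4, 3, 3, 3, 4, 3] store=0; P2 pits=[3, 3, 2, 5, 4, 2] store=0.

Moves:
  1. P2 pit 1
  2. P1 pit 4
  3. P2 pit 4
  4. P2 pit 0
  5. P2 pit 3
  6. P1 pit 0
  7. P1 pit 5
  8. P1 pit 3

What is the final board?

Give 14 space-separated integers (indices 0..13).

Move 1: P2 pit1 -> P1=[4,3,3,3,4,3](0) P2=[3,0,3,6,5,2](0)
Move 2: P1 pit4 -> P1=[4,3,3,3,0,4](1) P2=[4,1,3,6,5,2](0)
Move 3: P2 pit4 -> P1=[5,4,4,3,0,4](1) P2=[4,1,3,6,0,3](1)
Move 4: P2 pit0 -> P1=[5,0,4,3,0,4](1) P2=[0,2,4,7,0,3](6)
Move 5: P2 pit3 -> P1=[6,1,5,4,0,4](1) P2=[0,2,4,0,1,4](7)
Move 6: P1 pit0 -> P1=[0,2,6,5,1,5](2) P2=[0,2,4,0,1,4](7)
Move 7: P1 pit5 -> P1=[0,2,6,5,1,0](3) P2=[1,3,5,1,1,4](7)
Move 8: P1 pit3 -> P1=[0,2,6,0,2,1](4) P2=[2,4,5,1,1,4](7)

Answer: 0 2 6 0 2 1 4 2 4 5 1 1 4 7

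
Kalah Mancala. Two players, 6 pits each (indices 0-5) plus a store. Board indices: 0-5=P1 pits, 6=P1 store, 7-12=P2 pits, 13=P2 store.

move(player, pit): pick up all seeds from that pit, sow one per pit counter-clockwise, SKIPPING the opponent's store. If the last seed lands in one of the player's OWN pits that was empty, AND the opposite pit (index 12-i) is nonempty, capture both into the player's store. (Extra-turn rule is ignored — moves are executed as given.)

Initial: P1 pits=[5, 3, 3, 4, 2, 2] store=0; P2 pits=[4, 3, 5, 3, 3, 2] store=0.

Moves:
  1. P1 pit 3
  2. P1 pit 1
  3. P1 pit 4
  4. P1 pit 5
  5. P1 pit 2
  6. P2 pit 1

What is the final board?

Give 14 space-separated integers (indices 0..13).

Move 1: P1 pit3 -> P1=[5,3,3,0,3,3](1) P2=[5,3,5,3,3,2](0)
Move 2: P1 pit1 -> P1=[5,0,4,1,4,3](1) P2=[5,3,5,3,3,2](0)
Move 3: P1 pit4 -> P1=[5,0,4,1,0,4](2) P2=[6,4,5,3,3,2](0)
Move 4: P1 pit5 -> P1=[5,0,4,1,0,0](3) P2=[7,5,6,3,3,2](0)
Move 5: P1 pit2 -> P1=[5,0,0,2,1,1](4) P2=[7,5,6,3,3,2](0)
Move 6: P2 pit1 -> P1=[5,0,0,2,1,1](4) P2=[7,0,7,4,4,3](1)

Answer: 5 0 0 2 1 1 4 7 0 7 4 4 3 1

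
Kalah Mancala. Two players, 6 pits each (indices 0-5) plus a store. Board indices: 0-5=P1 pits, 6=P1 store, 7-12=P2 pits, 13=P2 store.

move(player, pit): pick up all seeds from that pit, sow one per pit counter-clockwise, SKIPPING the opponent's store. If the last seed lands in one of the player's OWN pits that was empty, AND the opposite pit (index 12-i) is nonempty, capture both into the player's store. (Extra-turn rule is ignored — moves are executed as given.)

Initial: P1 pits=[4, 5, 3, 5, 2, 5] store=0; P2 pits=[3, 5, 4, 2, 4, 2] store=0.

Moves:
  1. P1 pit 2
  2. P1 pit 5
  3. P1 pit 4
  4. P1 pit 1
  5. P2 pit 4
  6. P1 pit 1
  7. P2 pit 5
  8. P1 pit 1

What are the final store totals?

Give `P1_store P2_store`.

Answer: 3 2

Derivation:
Move 1: P1 pit2 -> P1=[4,5,0,6,3,6](0) P2=[3,5,4,2,4,2](0)
Move 2: P1 pit5 -> P1=[4,5,0,6,3,0](1) P2=[4,6,5,3,5,2](0)
Move 3: P1 pit4 -> P1=[4,5,0,6,0,1](2) P2=[5,6,5,3,5,2](0)
Move 4: P1 pit1 -> P1=[4,0,1,7,1,2](3) P2=[5,6,5,3,5,2](0)
Move 5: P2 pit4 -> P1=[5,1,2,7,1,2](3) P2=[5,6,5,3,0,3](1)
Move 6: P1 pit1 -> P1=[5,0,3,7,1,2](3) P2=[5,6,5,3,0,3](1)
Move 7: P2 pit5 -> P1=[6,1,3,7,1,2](3) P2=[5,6,5,3,0,0](2)
Move 8: P1 pit1 -> P1=[6,0,4,7,1,2](3) P2=[5,6,5,3,0,0](2)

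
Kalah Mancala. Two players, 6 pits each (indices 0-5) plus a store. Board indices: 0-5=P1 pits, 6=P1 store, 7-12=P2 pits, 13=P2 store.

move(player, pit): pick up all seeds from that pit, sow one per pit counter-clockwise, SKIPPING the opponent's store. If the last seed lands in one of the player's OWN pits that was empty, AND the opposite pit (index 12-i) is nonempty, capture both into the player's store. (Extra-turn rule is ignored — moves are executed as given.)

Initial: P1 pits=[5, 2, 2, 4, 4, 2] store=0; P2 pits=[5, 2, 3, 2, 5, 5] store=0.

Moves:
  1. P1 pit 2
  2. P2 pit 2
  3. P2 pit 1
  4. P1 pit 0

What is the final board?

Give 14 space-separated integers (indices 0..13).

Move 1: P1 pit2 -> P1=[5,2,0,5,5,2](0) P2=[5,2,3,2,5,5](0)
Move 2: P2 pit2 -> P1=[5,2,0,5,5,2](0) P2=[5,2,0,3,6,6](0)
Move 3: P2 pit1 -> P1=[5,2,0,5,5,2](0) P2=[5,0,1,4,6,6](0)
Move 4: P1 pit0 -> P1=[0,3,1,6,6,3](0) P2=[5,0,1,4,6,6](0)

Answer: 0 3 1 6 6 3 0 5 0 1 4 6 6 0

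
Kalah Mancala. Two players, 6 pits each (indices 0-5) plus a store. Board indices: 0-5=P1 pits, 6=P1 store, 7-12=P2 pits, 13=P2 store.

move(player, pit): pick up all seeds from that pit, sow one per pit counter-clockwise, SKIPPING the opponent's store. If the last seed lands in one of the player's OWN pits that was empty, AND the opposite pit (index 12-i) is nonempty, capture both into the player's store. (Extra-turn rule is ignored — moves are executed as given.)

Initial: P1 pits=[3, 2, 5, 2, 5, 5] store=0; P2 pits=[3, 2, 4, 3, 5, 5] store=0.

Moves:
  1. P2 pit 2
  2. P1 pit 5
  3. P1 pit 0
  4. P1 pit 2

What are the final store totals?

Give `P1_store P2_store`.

Answer: 2 1

Derivation:
Move 1: P2 pit2 -> P1=[3,2,5,2,5,5](0) P2=[3,2,0,4,6,6](1)
Move 2: P1 pit5 -> P1=[3,2,5,2,5,0](1) P2=[4,3,1,5,6,6](1)
Move 3: P1 pit0 -> P1=[0,3,6,3,5,0](1) P2=[4,3,1,5,6,6](1)
Move 4: P1 pit2 -> P1=[0,3,0,4,6,1](2) P2=[5,4,1,5,6,6](1)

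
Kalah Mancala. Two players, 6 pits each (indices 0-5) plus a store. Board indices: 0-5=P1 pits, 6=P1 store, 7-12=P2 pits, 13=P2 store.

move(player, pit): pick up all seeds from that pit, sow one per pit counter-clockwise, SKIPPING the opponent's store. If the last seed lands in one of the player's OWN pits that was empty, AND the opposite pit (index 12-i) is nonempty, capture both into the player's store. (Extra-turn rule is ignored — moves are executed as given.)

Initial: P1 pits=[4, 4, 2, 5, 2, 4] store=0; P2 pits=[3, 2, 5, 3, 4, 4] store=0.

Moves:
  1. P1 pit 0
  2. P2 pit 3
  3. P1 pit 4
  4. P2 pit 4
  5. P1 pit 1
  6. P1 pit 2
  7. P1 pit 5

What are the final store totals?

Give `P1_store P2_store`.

Answer: 4 2

Derivation:
Move 1: P1 pit0 -> P1=[0,5,3,6,3,4](0) P2=[3,2,5,3,4,4](0)
Move 2: P2 pit3 -> P1=[0,5,3,6,3,4](0) P2=[3,2,5,0,5,5](1)
Move 3: P1 pit4 -> P1=[0,5,3,6,0,5](1) P2=[4,2,5,0,5,5](1)
Move 4: P2 pit4 -> P1=[1,6,4,6,0,5](1) P2=[4,2,5,0,0,6](2)
Move 5: P1 pit1 -> P1=[1,0,5,7,1,6](2) P2=[5,2,5,0,0,6](2)
Move 6: P1 pit2 -> P1=[1,0,0,8,2,7](3) P2=[6,2,5,0,0,6](2)
Move 7: P1 pit5 -> P1=[1,0,0,8,2,0](4) P2=[7,3,6,1,1,7](2)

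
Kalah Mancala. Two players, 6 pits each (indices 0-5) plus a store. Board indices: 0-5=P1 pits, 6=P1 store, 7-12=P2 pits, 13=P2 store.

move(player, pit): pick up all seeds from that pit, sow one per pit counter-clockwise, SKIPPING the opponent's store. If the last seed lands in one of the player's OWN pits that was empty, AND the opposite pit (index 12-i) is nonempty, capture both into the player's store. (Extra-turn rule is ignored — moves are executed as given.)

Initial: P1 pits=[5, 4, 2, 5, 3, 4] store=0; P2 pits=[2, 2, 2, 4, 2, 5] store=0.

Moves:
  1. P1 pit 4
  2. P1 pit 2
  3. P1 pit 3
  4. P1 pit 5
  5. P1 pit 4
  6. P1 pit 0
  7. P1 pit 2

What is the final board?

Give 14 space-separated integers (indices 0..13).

Move 1: P1 pit4 -> P1=[5,4,2,5,0,5](1) P2=[3,2,2,4,2,5](0)
Move 2: P1 pit2 -> P1=[5,4,0,6,0,5](4) P2=[3,0,2,4,2,5](0)
Move 3: P1 pit3 -> P1=[5,4,0,0,1,6](5) P2=[4,1,3,4,2,5](0)
Move 4: P1 pit5 -> P1=[5,4,0,0,1,0](6) P2=[5,2,4,5,3,5](0)
Move 5: P1 pit4 -> P1=[5,4,0,0,0,0](12) P2=[0,2,4,5,3,5](0)
Move 6: P1 pit0 -> P1=[0,5,1,1,1,1](12) P2=[0,2,4,5,3,5](0)
Move 7: P1 pit2 -> P1=[0,5,0,2,1,1](12) P2=[0,2,4,5,3,5](0)

Answer: 0 5 0 2 1 1 12 0 2 4 5 3 5 0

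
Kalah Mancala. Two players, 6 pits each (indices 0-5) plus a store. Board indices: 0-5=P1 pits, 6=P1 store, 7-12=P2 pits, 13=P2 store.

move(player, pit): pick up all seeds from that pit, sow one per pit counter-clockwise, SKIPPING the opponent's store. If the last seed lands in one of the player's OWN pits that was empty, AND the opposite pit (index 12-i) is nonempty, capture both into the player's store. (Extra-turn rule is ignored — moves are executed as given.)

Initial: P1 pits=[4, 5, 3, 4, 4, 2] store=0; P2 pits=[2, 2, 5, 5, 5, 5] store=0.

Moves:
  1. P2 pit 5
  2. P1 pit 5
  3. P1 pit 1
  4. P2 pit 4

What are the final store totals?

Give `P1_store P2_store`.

Answer: 2 2

Derivation:
Move 1: P2 pit5 -> P1=[5,6,4,5,4,2](0) P2=[2,2,5,5,5,0](1)
Move 2: P1 pit5 -> P1=[5,6,4,5,4,0](1) P2=[3,2,5,5,5,0](1)
Move 3: P1 pit1 -> P1=[5,0,5,6,5,1](2) P2=[4,2,5,5,5,0](1)
Move 4: P2 pit4 -> P1=[6,1,6,6,5,1](2) P2=[4,2,5,5,0,1](2)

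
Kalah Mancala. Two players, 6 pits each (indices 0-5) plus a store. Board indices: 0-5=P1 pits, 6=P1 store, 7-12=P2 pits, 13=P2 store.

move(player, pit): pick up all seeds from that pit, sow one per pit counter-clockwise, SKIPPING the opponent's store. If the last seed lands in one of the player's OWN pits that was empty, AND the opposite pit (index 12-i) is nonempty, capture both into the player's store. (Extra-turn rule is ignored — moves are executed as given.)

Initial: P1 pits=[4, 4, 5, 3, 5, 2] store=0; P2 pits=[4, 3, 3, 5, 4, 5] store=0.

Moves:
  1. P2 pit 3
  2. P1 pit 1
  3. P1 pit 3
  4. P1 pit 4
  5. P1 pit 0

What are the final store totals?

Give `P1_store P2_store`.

Answer: 3 1

Derivation:
Move 1: P2 pit3 -> P1=[5,5,5,3,5,2](0) P2=[4,3,3,0,5,6](1)
Move 2: P1 pit1 -> P1=[5,0,6,4,6,3](1) P2=[4,3,3,0,5,6](1)
Move 3: P1 pit3 -> P1=[5,0,6,0,7,4](2) P2=[5,3,3,0,5,6](1)
Move 4: P1 pit4 -> P1=[5,0,6,0,0,5](3) P2=[6,4,4,1,6,6](1)
Move 5: P1 pit0 -> P1=[0,1,7,1,1,6](3) P2=[6,4,4,1,6,6](1)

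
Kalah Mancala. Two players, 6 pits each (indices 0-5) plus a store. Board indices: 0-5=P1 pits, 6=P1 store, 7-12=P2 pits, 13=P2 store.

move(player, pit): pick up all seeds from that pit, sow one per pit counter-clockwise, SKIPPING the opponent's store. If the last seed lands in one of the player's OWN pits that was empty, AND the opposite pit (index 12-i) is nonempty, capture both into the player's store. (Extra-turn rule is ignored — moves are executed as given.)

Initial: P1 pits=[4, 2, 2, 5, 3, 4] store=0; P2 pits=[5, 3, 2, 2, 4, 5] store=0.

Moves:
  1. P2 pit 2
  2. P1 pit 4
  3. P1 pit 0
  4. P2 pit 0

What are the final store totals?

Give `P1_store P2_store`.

Move 1: P2 pit2 -> P1=[4,2,2,5,3,4](0) P2=[5,3,0,3,5,5](0)
Move 2: P1 pit4 -> P1=[4,2,2,5,0,5](1) P2=[6,3,0,3,5,5](0)
Move 3: P1 pit0 -> P1=[0,3,3,6,0,5](5) P2=[6,0,0,3,5,5](0)
Move 4: P2 pit0 -> P1=[0,3,3,6,0,5](5) P2=[0,1,1,4,6,6](1)

Answer: 5 1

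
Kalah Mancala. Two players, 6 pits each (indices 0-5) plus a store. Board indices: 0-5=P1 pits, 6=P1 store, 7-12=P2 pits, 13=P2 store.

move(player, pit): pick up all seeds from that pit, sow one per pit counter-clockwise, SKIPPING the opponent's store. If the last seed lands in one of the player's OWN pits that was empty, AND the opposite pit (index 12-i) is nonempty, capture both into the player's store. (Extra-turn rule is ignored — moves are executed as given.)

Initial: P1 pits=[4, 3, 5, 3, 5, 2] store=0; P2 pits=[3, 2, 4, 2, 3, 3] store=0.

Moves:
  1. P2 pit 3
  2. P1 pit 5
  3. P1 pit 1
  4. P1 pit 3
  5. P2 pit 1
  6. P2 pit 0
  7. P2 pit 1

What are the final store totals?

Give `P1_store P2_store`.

Move 1: P2 pit3 -> P1=[4,3,5,3,5,2](0) P2=[3,2,4,0,4,4](0)
Move 2: P1 pit5 -> P1=[4,3,5,3,5,0](1) P2=[4,2,4,0,4,4](0)
Move 3: P1 pit1 -> P1=[4,0,6,4,6,0](1) P2=[4,2,4,0,4,4](0)
Move 4: P1 pit3 -> P1=[4,0,6,0,7,1](2) P2=[5,2,4,0,4,4](0)
Move 5: P2 pit1 -> P1=[4,0,0,0,7,1](2) P2=[5,0,5,0,4,4](7)
Move 6: P2 pit0 -> P1=[4,0,0,0,7,1](2) P2=[0,1,6,1,5,5](7)
Move 7: P2 pit1 -> P1=[4,0,0,0,7,1](2) P2=[0,0,7,1,5,5](7)

Answer: 2 7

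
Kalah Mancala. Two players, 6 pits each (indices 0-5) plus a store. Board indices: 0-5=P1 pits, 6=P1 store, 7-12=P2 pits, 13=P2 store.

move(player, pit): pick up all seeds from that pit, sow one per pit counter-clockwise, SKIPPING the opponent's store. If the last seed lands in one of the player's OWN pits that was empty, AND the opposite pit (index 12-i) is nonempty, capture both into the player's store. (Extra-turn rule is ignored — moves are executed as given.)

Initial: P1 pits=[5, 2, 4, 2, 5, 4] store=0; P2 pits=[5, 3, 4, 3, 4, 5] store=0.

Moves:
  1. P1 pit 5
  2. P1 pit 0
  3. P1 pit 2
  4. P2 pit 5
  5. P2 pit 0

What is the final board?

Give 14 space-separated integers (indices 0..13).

Move 1: P1 pit5 -> P1=[5,2,4,2,5,0](1) P2=[6,4,5,3,4,5](0)
Move 2: P1 pit0 -> P1=[0,3,5,3,6,0](8) P2=[0,4,5,3,4,5](0)
Move 3: P1 pit2 -> P1=[0,3,0,4,7,1](9) P2=[1,4,5,3,4,5](0)
Move 4: P2 pit5 -> P1=[1,4,1,5,7,1](9) P2=[1,4,5,3,4,0](1)
Move 5: P2 pit0 -> P1=[1,4,1,5,7,1](9) P2=[0,5,5,3,4,0](1)

Answer: 1 4 1 5 7 1 9 0 5 5 3 4 0 1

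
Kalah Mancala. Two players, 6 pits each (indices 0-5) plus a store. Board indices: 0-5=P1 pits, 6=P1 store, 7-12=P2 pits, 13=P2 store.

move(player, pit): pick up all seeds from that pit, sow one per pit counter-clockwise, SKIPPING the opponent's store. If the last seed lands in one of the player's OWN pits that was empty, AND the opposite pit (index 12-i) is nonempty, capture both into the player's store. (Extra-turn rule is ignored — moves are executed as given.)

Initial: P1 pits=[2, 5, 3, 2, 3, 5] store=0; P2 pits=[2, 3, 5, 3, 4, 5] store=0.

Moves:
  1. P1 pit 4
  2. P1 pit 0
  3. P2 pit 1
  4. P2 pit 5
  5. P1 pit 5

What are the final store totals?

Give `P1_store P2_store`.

Answer: 2 1

Derivation:
Move 1: P1 pit4 -> P1=[2,5,3,2,0,6](1) P2=[3,3,5,3,4,5](0)
Move 2: P1 pit0 -> P1=[0,6,4,2,0,6](1) P2=[3,3,5,3,4,5](0)
Move 3: P2 pit1 -> P1=[0,6,4,2,0,6](1) P2=[3,0,6,4,5,5](0)
Move 4: P2 pit5 -> P1=[1,7,5,3,0,6](1) P2=[3,0,6,4,5,0](1)
Move 5: P1 pit5 -> P1=[1,7,5,3,0,0](2) P2=[4,1,7,5,6,0](1)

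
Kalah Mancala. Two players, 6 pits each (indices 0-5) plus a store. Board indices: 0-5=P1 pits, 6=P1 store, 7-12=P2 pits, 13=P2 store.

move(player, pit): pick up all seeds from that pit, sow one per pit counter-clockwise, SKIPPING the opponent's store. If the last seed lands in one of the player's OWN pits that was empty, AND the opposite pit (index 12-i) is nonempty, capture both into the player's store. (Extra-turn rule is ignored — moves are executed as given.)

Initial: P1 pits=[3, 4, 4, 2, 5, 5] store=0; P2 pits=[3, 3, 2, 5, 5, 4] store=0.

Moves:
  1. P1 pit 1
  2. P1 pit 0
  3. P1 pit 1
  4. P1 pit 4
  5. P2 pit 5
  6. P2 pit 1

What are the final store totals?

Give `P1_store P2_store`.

Answer: 1 3

Derivation:
Move 1: P1 pit1 -> P1=[3,0,5,3,6,6](0) P2=[3,3,2,5,5,4](0)
Move 2: P1 pit0 -> P1=[0,1,6,4,6,6](0) P2=[3,3,2,5,5,4](0)
Move 3: P1 pit1 -> P1=[0,0,7,4,6,6](0) P2=[3,3,2,5,5,4](0)
Move 4: P1 pit4 -> P1=[0,0,7,4,0,7](1) P2=[4,4,3,6,5,4](0)
Move 5: P2 pit5 -> P1=[1,1,8,4,0,7](1) P2=[4,4,3,6,5,0](1)
Move 6: P2 pit1 -> P1=[0,1,8,4,0,7](1) P2=[4,0,4,7,6,0](3)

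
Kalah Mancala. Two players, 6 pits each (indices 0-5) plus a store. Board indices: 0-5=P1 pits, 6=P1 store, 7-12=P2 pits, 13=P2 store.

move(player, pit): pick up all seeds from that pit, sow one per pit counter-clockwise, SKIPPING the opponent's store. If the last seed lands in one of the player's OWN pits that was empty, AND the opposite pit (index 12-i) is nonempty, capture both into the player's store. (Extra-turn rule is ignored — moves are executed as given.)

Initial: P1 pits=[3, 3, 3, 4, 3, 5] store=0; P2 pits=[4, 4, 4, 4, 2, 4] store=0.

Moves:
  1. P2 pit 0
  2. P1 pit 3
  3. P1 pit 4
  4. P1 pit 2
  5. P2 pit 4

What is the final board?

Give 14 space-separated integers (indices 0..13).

Move 1: P2 pit0 -> P1=[3,3,3,4,3,5](0) P2=[0,5,5,5,3,4](0)
Move 2: P1 pit3 -> P1=[3,3,3,0,4,6](1) P2=[1,5,5,5,3,4](0)
Move 3: P1 pit4 -> P1=[3,3,3,0,0,7](2) P2=[2,6,5,5,3,4](0)
Move 4: P1 pit2 -> P1=[3,3,0,1,1,8](2) P2=[2,6,5,5,3,4](0)
Move 5: P2 pit4 -> P1=[4,3,0,1,1,8](2) P2=[2,6,5,5,0,5](1)

Answer: 4 3 0 1 1 8 2 2 6 5 5 0 5 1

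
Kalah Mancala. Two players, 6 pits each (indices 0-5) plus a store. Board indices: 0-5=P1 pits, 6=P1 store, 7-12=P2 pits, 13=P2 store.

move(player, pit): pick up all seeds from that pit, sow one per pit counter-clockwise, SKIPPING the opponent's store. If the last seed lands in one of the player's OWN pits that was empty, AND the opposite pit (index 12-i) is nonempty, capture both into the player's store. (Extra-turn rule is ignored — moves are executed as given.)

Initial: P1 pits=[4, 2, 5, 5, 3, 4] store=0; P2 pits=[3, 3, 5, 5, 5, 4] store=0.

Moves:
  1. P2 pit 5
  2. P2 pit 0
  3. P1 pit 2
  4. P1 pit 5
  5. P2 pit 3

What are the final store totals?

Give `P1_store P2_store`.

Move 1: P2 pit5 -> P1=[5,3,6,5,3,4](0) P2=[3,3,5,5,5,0](1)
Move 2: P2 pit0 -> P1=[5,3,6,5,3,4](0) P2=[0,4,6,6,5,0](1)
Move 3: P1 pit2 -> P1=[5,3,0,6,4,5](1) P2=[1,5,6,6,5,0](1)
Move 4: P1 pit5 -> P1=[5,3,0,6,4,0](2) P2=[2,6,7,7,5,0](1)
Move 5: P2 pit3 -> P1=[6,4,1,7,4,0](2) P2=[2,6,7,0,6,1](2)

Answer: 2 2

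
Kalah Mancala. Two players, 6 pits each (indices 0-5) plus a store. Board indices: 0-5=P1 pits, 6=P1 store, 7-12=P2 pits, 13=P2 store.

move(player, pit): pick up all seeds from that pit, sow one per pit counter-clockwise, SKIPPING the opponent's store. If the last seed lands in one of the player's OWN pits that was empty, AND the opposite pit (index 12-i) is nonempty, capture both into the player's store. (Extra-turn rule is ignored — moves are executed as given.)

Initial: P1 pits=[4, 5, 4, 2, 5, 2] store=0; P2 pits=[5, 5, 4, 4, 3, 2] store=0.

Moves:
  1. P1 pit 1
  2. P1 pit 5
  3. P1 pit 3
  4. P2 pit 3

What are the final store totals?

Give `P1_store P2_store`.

Move 1: P1 pit1 -> P1=[4,0,5,3,6,3](1) P2=[5,5,4,4,3,2](0)
Move 2: P1 pit5 -> P1=[4,0,5,3,6,0](2) P2=[6,6,4,4,3,2](0)
Move 3: P1 pit3 -> P1=[4,0,5,0,7,1](3) P2=[6,6,4,4,3,2](0)
Move 4: P2 pit3 -> P1=[5,0,5,0,7,1](3) P2=[6,6,4,0,4,3](1)

Answer: 3 1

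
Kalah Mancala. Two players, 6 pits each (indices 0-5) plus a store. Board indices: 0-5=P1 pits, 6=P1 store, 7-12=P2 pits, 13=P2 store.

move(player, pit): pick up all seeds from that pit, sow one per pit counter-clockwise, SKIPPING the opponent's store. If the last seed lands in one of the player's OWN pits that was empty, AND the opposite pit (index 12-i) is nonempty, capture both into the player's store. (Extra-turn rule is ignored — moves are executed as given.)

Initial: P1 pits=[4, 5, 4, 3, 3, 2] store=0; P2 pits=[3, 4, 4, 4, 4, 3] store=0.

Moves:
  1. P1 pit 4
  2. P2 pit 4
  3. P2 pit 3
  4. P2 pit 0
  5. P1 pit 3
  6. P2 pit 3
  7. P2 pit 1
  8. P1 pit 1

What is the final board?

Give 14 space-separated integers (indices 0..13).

Answer: 6 0 5 1 2 5 3 1 0 6 1 4 6 3

Derivation:
Move 1: P1 pit4 -> P1=[4,5,4,3,0,3](1) P2=[4,4,4,4,4,3](0)
Move 2: P2 pit4 -> P1=[5,6,4,3,0,3](1) P2=[4,4,4,4,0,4](1)
Move 3: P2 pit3 -> P1=[6,6,4,3,0,3](1) P2=[4,4,4,0,1,5](2)
Move 4: P2 pit0 -> P1=[6,6,4,3,0,3](1) P2=[0,5,5,1,2,5](2)
Move 5: P1 pit3 -> P1=[6,6,4,0,1,4](2) P2=[0,5,5,1,2,5](2)
Move 6: P2 pit3 -> P1=[6,6,4,0,1,4](2) P2=[0,5,5,0,3,5](2)
Move 7: P2 pit1 -> P1=[6,6,4,0,1,4](2) P2=[0,0,6,1,4,6](3)
Move 8: P1 pit1 -> P1=[6,0,5,1,2,5](3) P2=[1,0,6,1,4,6](3)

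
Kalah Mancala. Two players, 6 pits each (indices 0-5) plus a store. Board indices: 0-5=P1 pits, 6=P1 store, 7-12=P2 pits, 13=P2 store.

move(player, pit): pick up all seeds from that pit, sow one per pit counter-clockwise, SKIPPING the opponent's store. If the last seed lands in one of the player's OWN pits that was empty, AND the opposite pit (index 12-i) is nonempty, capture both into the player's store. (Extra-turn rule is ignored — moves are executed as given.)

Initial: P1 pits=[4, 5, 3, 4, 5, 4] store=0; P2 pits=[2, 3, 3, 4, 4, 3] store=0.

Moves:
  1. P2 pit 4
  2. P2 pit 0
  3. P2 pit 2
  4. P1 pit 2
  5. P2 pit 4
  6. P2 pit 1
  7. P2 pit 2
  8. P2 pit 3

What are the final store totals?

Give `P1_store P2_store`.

Answer: 0 3

Derivation:
Move 1: P2 pit4 -> P1=[5,6,3,4,5,4](0) P2=[2,3,3,4,0,4](1)
Move 2: P2 pit0 -> P1=[5,6,3,4,5,4](0) P2=[0,4,4,4,0,4](1)
Move 3: P2 pit2 -> P1=[5,6,3,4,5,4](0) P2=[0,4,0,5,1,5](2)
Move 4: P1 pit2 -> P1=[5,6,0,5,6,5](0) P2=[0,4,0,5,1,5](2)
Move 5: P2 pit4 -> P1=[5,6,0,5,6,5](0) P2=[0,4,0,5,0,6](2)
Move 6: P2 pit1 -> P1=[5,6,0,5,6,5](0) P2=[0,0,1,6,1,7](2)
Move 7: P2 pit2 -> P1=[5,6,0,5,6,5](0) P2=[0,0,0,7,1,7](2)
Move 8: P2 pit3 -> P1=[6,7,1,6,6,5](0) P2=[0,0,0,0,2,8](3)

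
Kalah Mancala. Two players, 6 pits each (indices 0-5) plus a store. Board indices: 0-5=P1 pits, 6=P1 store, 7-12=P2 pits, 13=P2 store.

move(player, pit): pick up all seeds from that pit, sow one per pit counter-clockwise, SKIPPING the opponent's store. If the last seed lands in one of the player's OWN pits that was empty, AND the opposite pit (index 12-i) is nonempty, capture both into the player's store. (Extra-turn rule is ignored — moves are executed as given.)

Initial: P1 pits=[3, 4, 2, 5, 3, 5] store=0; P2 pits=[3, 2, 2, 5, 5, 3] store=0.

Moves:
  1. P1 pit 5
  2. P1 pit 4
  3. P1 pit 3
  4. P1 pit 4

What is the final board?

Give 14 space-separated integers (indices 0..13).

Move 1: P1 pit5 -> P1=[3,4,2,5,3,0](1) P2=[4,3,3,6,5,3](0)
Move 2: P1 pit4 -> P1=[3,4,2,5,0,1](2) P2=[5,3,3,6,5,3](0)
Move 3: P1 pit3 -> P1=[3,4,2,0,1,2](3) P2=[6,4,3,6,5,3](0)
Move 4: P1 pit4 -> P1=[3,4,2,0,0,3](3) P2=[6,4,3,6,5,3](0)

Answer: 3 4 2 0 0 3 3 6 4 3 6 5 3 0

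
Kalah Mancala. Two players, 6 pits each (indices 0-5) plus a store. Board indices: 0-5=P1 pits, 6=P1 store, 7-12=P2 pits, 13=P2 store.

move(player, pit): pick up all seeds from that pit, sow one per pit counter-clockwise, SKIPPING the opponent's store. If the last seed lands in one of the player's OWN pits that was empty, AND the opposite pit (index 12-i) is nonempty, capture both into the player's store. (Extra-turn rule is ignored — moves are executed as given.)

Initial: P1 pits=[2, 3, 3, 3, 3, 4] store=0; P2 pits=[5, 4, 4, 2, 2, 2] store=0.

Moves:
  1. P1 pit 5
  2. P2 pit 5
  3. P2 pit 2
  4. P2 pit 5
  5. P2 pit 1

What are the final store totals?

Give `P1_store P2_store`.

Answer: 1 4

Derivation:
Move 1: P1 pit5 -> P1=[2,3,3,3,3,0](1) P2=[6,5,5,2,2,2](0)
Move 2: P2 pit5 -> P1=[3,3,3,3,3,0](1) P2=[6,5,5,2,2,0](1)
Move 3: P2 pit2 -> P1=[4,3,3,3,3,0](1) P2=[6,5,0,3,3,1](2)
Move 4: P2 pit5 -> P1=[4,3,3,3,3,0](1) P2=[6,5,0,3,3,0](3)
Move 5: P2 pit1 -> P1=[4,3,3,3,3,0](1) P2=[6,0,1,4,4,1](4)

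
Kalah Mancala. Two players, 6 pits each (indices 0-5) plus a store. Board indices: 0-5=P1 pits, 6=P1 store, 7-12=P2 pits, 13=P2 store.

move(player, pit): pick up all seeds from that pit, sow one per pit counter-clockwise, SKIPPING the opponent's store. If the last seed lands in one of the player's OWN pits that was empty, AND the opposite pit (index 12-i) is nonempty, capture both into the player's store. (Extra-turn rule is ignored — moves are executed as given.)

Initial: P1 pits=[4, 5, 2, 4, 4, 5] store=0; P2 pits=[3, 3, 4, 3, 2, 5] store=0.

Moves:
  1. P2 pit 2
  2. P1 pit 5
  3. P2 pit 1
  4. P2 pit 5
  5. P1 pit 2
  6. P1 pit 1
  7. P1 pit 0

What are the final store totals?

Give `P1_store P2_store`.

Answer: 2 2

Derivation:
Move 1: P2 pit2 -> P1=[4,5,2,4,4,5](0) P2=[3,3,0,4,3,6](1)
Move 2: P1 pit5 -> P1=[4,5,2,4,4,0](1) P2=[4,4,1,5,3,6](1)
Move 3: P2 pit1 -> P1=[4,5,2,4,4,0](1) P2=[4,0,2,6,4,7](1)
Move 4: P2 pit5 -> P1=[5,6,3,5,5,1](1) P2=[4,0,2,6,4,0](2)
Move 5: P1 pit2 -> P1=[5,6,0,6,6,2](1) P2=[4,0,2,6,4,0](2)
Move 6: P1 pit1 -> P1=[5,0,1,7,7,3](2) P2=[5,0,2,6,4,0](2)
Move 7: P1 pit0 -> P1=[0,1,2,8,8,4](2) P2=[5,0,2,6,4,0](2)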